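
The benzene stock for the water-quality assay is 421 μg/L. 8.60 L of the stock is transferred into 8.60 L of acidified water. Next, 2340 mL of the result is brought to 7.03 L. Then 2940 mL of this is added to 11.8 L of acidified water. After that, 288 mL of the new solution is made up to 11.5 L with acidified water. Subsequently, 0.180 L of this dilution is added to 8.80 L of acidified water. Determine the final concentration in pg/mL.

7.02 pg/mL

Overall dilution factor = 2 × 3.004 × 5.014 × 39.93 × 49.89 = 6.00 × 10⁴.
421 μg/L / 6.00 × 10⁴ = 7.02 × 10⁻³ μg/L = 7.02 pg/mL.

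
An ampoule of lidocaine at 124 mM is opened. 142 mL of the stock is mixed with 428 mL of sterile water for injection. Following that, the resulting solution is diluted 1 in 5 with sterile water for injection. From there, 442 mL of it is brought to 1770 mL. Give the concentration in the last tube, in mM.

1.54 mM

Overall dilution factor = 4.014 × 5 × 4.005 = 80.4.
124 mM / 80.4 = 1.54 mM.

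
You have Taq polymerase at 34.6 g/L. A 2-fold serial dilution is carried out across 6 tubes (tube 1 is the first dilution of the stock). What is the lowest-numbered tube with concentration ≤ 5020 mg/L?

tube 3

Tube n has concentration 34.6 g/L / 2ⁿ.
Need 2ⁿ ≥ 34.6 g/L / 5020 mg/L = 6.89, so n ≥ 2.79.
First such tube: n = 3.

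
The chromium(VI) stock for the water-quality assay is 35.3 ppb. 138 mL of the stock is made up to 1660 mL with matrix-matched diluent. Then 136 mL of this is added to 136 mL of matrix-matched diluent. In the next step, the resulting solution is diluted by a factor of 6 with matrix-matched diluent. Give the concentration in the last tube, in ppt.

Overall dilution factor = 12.03 × 2 × 6 = 144.
35.3 ppb / 144 = 0.245 ppb = 245 ppt.

245 ppt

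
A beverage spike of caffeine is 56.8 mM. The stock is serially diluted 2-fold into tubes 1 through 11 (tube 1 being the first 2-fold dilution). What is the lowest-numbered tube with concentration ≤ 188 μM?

Tube n has concentration 56.8 mM / 2ⁿ.
Need 2ⁿ ≥ 56.8 mM / 188 μM = 302, so n ≥ 8.24.
First such tube: n = 9.

tube 9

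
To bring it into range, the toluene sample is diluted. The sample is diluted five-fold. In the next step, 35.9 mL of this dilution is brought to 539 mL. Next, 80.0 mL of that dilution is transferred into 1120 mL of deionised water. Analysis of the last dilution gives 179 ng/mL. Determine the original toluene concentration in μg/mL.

202 μg/mL

Overall dilution factor = 5 × 15.01 × 15 = 1126.
Original = 179 ng/mL × 1126 = 2.02 × 10⁵ ng/mL = 202 μg/mL.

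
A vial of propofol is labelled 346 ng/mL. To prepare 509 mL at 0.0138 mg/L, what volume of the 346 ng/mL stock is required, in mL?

0.0138 mg/L = 13.8 ng/mL.
V₁ = C₂V₂/C₁ = 13.8 × 509 / 346 = 20.3 mL.

20.3 mL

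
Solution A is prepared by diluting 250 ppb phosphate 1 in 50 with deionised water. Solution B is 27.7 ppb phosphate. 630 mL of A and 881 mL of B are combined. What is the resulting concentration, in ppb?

C_A = 250 ppb / 50 = 5.00 ppb.
C_mix = (C_A·V_A + C_B·V_B)/(V_A + V_B) = (5.00×630 + 27.7×881) / 1511 = 18.2 ppb.

18.2 ppb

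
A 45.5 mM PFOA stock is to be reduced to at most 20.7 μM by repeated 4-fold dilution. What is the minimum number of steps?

6

Need 4ⁿ ≥ 2198, so n ≥ log(2198)/log(4) = 5.55.
Minimum whole steps: n = 6.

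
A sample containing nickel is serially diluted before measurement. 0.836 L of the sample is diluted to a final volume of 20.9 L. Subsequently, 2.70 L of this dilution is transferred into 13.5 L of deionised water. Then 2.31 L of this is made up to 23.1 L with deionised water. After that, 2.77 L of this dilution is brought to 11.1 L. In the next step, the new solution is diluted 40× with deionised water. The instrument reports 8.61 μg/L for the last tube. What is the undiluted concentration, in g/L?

Overall dilution factor = 25 × 6 × 10 × 4.007 × 40 = 2.40 × 10⁵.
Original = 8.61 μg/L × 2.40 × 10⁵ = 2.07 × 10⁶ μg/L = 2.07 g/L.

2.07 g/L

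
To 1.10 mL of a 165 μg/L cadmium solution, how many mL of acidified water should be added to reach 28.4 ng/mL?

5.29 mL

28.4 ng/mL = 28.4 μg/L.
V₂ = C₁V₁/C₂ = 165 × 1.10 / 28.4 = 6.39 mL.
Diluent to add = V₂ − V₁ = 6.39 − 1.10 = 5.29 mL.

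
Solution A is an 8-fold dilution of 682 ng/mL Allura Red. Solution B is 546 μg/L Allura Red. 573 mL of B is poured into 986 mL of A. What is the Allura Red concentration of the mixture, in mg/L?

0.255 mg/L

C_A = 682 ng/mL / 8 = 85.2 ng/mL.
C_B = 546 μg/L = 546 ng/mL.
C_mix = (C_A·V_A + C_B·V_B)/(V_A + V_B) = (85.2×986 + 546×573) / 1559 = 255 ng/mL = 0.255 mg/L.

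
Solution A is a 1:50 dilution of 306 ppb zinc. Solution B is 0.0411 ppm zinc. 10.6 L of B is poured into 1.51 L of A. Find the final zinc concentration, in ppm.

C_A = 306 ppb / 50 = 6.12 ppb.
C_B = 0.0411 ppm = 41.1 ppb.
C_mix = (C_A·V_A + C_B·V_B)/(V_A + V_B) = (6.12×1.51 + 41.1×10.6) / 12.11 = 36.7 ppb = 0.0367 ppm.

0.0367 ppm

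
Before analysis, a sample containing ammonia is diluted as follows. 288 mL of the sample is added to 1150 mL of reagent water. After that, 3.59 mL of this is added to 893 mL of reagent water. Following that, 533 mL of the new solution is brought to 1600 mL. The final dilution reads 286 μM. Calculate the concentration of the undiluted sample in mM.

Overall dilution factor = 4.993 × 249.7 × 3.002 = 3743.
Original = 286 μM × 3743 = 1.07 × 10⁶ μM = 1070 mM.

1070 mM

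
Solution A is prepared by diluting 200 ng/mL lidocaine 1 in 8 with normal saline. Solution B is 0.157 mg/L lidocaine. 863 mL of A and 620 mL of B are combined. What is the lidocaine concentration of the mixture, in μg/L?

80.2 μg/L

C_A = 200 ng/mL / 8 = 25.0 ng/mL.
C_B = 0.157 mg/L = 157 ng/mL.
C_mix = (C_A·V_A + C_B·V_B)/(V_A + V_B) = (25.0×863 + 157×620) / 1483 = 80.2 ng/mL = 80.2 μg/L.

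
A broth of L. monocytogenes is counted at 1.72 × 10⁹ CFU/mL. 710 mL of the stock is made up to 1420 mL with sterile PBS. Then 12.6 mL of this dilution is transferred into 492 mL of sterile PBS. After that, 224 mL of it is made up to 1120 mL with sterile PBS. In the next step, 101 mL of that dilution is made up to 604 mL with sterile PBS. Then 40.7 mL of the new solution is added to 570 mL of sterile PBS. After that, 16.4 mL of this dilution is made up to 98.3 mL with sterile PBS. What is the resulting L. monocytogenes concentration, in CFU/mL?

7990 CFU/mL

Overall dilution factor = 2 × 40.05 × 5 × 5.980 × 15.00 × 5.994 = 2.15 × 10⁵.
1.72 × 10⁹ CFU/mL / 2.15 × 10⁵ = 7990 CFU/mL.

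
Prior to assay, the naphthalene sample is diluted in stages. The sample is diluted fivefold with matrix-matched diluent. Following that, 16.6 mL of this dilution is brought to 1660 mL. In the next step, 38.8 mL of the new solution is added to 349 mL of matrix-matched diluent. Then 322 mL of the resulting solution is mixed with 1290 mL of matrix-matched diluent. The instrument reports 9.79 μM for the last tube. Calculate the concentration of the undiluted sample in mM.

Overall dilution factor = 5 × 100 × 9.995 × 5.006 = 2.50 × 10⁴.
Original = 9.79 μM × 2.50 × 10⁴ = 2.45 × 10⁵ μM = 245 mM.

245 mM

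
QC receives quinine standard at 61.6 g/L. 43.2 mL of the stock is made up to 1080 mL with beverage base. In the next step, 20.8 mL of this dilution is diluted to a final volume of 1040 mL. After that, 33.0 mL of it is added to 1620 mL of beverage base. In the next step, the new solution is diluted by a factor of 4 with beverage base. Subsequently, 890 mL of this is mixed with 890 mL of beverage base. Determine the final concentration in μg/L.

123 μg/L

Overall dilution factor = 25 × 50 × 50.09 × 4 × 2 = 5.01 × 10⁵.
61.6 g/L / 5.01 × 10⁵ = 1.23 × 10⁻⁴ g/L = 123 μg/L.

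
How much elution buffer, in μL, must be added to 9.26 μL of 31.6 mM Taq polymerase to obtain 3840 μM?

3840 μM = 3.84 mM.
V₂ = C₁V₁/C₂ = 31.6 × 9.26 / 3.84 = 76.2 μL.
Diluent to add = V₂ − V₁ = 76.2 − 9.26 = 66.9 μL.

66.9 μL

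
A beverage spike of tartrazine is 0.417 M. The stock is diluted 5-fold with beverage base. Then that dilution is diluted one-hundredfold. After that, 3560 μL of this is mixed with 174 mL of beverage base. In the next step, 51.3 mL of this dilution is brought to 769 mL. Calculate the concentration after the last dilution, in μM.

1.12 μM

Overall dilution factor = 5 × 100 × 49.88 × 14.99 = 3.74 × 10⁵.
0.417 M / 3.74 × 10⁵ = 1.12 × 10⁻⁶ M = 1.12 μM.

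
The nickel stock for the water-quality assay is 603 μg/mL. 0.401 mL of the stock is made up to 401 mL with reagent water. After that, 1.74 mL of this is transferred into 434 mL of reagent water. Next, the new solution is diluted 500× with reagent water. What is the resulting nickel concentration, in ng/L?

Overall dilution factor = 1000 × 250.4 × 500 = 1.25 × 10⁸.
603 μg/mL / 1.25 × 10⁸ = 4.82 × 10⁻⁶ μg/mL = 4.82 ng/L.

4.82 ng/L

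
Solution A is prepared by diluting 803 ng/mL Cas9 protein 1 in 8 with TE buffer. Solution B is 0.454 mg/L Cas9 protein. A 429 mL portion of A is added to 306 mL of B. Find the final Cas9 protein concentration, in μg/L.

248 μg/L

C_A = 803 ng/mL / 8 = 100 ng/mL.
C_B = 0.454 mg/L = 454 ng/mL.
C_mix = (C_A·V_A + C_B·V_B)/(V_A + V_B) = (100×429 + 454×306) / 735.0 = 248 ng/mL = 248 μg/L.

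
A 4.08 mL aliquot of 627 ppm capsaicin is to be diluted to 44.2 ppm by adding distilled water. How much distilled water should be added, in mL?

53.8 mL

V₂ = C₁V₁/C₂ = 627 × 4.08 / 44.2 = 57.9 mL.
Diluent to add = V₂ − V₁ = 57.9 − 4.08 = 53.8 mL.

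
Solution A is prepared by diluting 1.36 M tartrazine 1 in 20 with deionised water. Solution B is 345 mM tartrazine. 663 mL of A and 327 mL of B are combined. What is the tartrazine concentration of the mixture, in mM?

159 mM

C_A = 1.36 M / 20 = 0.0680 M.
C_B = 345 mM = 0.345 M.
C_mix = (C_A·V_A + C_B·V_B)/(V_A + V_B) = (0.0680×663 + 0.345×327) / 990.0 = 0.159 M = 159 mM.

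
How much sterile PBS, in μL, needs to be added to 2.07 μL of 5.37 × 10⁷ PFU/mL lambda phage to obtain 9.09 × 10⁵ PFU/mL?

120 μL

V₂ = C₁V₁/C₂ = 5.37 × 10⁷ × 2.07 / 9.09 × 10⁵ = 122 μL.
Diluent to add = V₂ − V₁ = 122 − 2.07 = 120 μL.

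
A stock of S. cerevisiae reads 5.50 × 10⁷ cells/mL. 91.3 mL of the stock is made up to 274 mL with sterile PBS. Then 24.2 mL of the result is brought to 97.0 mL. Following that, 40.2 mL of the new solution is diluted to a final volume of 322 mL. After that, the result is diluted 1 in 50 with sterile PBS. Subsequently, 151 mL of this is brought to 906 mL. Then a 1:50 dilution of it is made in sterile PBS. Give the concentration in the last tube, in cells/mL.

38.1 cells/mL

Overall dilution factor = 3.001 × 4.008 × 8.010 × 50 × 6 × 50 = 1.45 × 10⁶.
5.50 × 10⁷ cells/mL / 1.45 × 10⁶ = 38.1 cells/mL.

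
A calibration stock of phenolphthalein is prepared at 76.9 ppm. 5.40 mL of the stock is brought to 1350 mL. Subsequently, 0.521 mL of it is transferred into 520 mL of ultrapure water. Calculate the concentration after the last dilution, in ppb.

0.308 ppb

Overall dilution factor = 250 × 999.1 = 2.50 × 10⁵.
76.9 ppm / 2.50 × 10⁵ = 3.08 × 10⁻⁴ ppm = 0.308 ppb.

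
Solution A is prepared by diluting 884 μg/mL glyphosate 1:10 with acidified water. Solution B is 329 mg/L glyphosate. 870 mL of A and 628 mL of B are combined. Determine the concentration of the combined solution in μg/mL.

189 μg/mL

C_A = 884 μg/mL / 10 = 88.4 μg/mL.
C_B = 329 mg/L = 329 μg/mL.
C_mix = (C_A·V_A + C_B·V_B)/(V_A + V_B) = (88.4×870 + 329×628) / 1498 = 189 μg/mL.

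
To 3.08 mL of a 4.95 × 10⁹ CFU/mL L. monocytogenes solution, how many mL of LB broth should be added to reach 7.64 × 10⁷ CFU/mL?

V₂ = C₁V₁/C₂ = 4.95 × 10⁹ × 3.08 / 7.64 × 10⁷ = 200 mL.
Diluent to add = V₂ − V₁ = 200 − 3.08 = 196 mL.

196 mL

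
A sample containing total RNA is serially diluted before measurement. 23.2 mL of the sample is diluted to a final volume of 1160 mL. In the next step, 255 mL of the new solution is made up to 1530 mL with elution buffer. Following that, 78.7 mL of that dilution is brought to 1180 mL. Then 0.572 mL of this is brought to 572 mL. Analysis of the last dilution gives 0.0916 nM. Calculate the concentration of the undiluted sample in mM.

0.412 mM

Overall dilution factor = 50 × 6 × 14.99 × 1000 = 4.50 × 10⁶.
Original = 0.0916 nM × 4.50 × 10⁶ = 4.12 × 10⁵ nM = 0.412 mM.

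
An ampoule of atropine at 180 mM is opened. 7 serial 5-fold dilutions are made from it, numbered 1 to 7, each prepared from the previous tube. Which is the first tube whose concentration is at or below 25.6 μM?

Tube n has concentration 180 mM / 5ⁿ.
Need 5ⁿ ≥ 180 mM / 25.6 μM = 7031, so n ≥ 5.50.
First such tube: n = 6.

tube 6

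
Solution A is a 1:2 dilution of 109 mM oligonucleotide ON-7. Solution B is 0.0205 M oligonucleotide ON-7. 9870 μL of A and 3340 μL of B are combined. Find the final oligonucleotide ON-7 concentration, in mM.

C_A = 109 mM / 2 = 54.5 mM.
C_B = 0.0205 M = 20.5 mM.
C_mix = (C_A·V_A + C_B·V_B)/(V_A + V_B) = (54.5×9870 + 20.5×3340) / 13210 = 45.9 mM.

45.9 mM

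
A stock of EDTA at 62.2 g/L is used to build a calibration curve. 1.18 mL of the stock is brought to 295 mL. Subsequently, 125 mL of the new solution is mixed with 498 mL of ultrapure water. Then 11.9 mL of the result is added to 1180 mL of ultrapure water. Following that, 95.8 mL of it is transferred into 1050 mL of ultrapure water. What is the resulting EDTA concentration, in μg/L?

Overall dilution factor = 250 × 4.984 × 100.2 × 11.96 = 1.49 × 10⁶.
62.2 g/L / 1.49 × 10⁶ = 4.17 × 10⁻⁵ g/L = 41.7 μg/L.

41.7 μg/L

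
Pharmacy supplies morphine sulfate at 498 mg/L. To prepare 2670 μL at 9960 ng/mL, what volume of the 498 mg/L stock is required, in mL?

9960 ng/mL = 9.96 mg/L.
V₁ = C₂V₂/C₁ = 9.96 × 2670 / 498 = 53.4 μL = 0.0534 mL.

0.0534 mL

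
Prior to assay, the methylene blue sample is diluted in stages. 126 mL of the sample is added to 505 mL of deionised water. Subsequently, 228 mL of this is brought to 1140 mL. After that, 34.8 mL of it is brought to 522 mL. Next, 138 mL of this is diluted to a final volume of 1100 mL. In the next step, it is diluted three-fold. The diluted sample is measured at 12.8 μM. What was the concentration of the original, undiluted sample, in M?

Overall dilution factor = 5.008 × 5 × 15 × 7.971 × 3 = 8982.
Original = 12.8 μM × 8982 = 1.15 × 10⁵ μM = 0.115 M.

0.115 M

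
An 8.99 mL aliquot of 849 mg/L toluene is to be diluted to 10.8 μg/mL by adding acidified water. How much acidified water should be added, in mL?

10.8 μg/mL = 10.8 mg/L.
V₂ = C₁V₁/C₂ = 849 × 8.99 / 10.8 = 707 mL.
Diluent to add = V₂ − V₁ = 707 − 8.99 = 698 mL.

698 mL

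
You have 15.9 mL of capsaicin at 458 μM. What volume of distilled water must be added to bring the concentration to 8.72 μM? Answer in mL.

V₂ = C₁V₁/C₂ = 458 × 15.9 / 8.72 = 835 mL.
Diluent to add = V₂ − V₁ = 835 − 15.9 = 819 mL.

819 mL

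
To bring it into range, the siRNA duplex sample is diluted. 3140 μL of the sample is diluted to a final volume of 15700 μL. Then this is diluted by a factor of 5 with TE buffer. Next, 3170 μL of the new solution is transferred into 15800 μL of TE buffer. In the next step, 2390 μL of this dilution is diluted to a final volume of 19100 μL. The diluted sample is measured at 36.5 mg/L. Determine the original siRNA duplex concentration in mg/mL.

43.6 mg/mL

Overall dilution factor = 5 × 5 × 5.984 × 7.992 = 1196.
Original = 36.5 mg/L × 1196 = 4.36 × 10⁴ mg/L = 43.6 mg/mL.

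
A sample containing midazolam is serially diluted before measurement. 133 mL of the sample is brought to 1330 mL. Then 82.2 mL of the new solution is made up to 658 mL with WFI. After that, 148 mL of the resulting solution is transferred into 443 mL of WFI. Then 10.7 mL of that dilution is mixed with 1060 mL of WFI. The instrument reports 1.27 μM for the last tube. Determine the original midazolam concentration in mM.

Overall dilution factor = 10 × 8.005 × 3.993 × 100.1 = 3.20 × 10⁴.
Original = 1.27 μM × 3.20 × 10⁴ = 4.06 × 10⁴ μM = 40.6 mM.

40.6 mM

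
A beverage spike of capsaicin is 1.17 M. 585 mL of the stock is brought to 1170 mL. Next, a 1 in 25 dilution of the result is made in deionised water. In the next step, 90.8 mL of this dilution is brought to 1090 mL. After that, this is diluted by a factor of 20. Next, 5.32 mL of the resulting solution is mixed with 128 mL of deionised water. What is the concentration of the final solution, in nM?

3890 nM

Overall dilution factor = 2 × 25 × 12.00 × 20 × 25.06 = 3.01 × 10⁵.
1.17 M / 3.01 × 10⁵ = 3.89 × 10⁻⁶ M = 3890 nM.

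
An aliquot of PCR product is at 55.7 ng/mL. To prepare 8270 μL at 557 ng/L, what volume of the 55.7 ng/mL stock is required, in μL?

82.7 μL

557 ng/L = 0.557 ng/mL.
V₁ = C₂V₂/C₁ = 0.557 × 8270 / 55.7 = 82.7 μL.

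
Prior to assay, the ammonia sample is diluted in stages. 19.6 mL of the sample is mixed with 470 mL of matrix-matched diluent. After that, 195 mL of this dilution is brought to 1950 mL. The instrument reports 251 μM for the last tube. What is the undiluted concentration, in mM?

62.7 mM

Overall dilution factor = 24.98 × 10 = 250.
Original = 251 μM × 250 = 6.27 × 10⁴ μM = 62.7 mM.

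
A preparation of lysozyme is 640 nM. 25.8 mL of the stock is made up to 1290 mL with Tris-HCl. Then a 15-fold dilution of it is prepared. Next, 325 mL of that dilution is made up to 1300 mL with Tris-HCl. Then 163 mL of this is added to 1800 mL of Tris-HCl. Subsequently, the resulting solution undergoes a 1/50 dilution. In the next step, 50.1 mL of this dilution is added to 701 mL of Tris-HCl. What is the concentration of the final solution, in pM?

Overall dilution factor = 50 × 15 × 4 × 12.04 × 50 × 14.99 = 2.71 × 10⁷.
640 nM / 2.71 × 10⁷ = 2.36 × 10⁻⁵ nM = 0.0236 pM.

0.0236 pM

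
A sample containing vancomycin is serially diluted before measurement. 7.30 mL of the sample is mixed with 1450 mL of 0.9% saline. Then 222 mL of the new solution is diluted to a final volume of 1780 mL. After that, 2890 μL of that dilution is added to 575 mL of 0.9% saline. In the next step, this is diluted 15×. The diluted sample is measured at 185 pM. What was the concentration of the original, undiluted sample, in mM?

Overall dilution factor = 199.6 × 8.018 × 200.0 × 15 = 4.80 × 10⁶.
Original = 185 pM × 4.80 × 10⁶ = 8.88 × 10⁸ pM = 0.888 mM.

0.888 mM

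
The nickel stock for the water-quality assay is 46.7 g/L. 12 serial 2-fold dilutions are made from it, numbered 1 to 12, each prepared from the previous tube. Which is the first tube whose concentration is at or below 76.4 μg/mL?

tube 10

Tube n has concentration 46.7 g/L / 2ⁿ.
Need 2ⁿ ≥ 46.7 g/L / 76.4 μg/mL = 611, so n ≥ 9.26.
First such tube: n = 10.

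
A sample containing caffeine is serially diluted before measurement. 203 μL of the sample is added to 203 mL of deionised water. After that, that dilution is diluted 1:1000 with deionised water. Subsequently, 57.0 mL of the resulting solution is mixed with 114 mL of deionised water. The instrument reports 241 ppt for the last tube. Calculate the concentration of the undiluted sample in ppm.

Overall dilution factor = 1001 × 1000 × 3 = 3.00 × 10⁶.
Original = 241 ppt × 3.00 × 10⁶ = 7.24 × 10⁸ ppt = 724 ppm.

724 ppm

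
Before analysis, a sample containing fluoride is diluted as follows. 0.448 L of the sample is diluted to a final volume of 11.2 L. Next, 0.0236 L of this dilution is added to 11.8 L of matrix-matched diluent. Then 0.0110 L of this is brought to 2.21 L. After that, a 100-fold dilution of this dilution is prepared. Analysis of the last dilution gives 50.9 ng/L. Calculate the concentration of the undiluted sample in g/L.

12.8 g/L

Overall dilution factor = 25 × 501 × 200.9 × 100 = 2.52 × 10⁸.
Original = 50.9 ng/L × 2.52 × 10⁸ = 1.28 × 10¹⁰ ng/L = 12.8 g/L.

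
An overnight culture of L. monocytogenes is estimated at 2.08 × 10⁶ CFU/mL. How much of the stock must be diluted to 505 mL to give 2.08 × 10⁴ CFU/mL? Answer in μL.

V₁ = C₂V₂/C₁ = 2.08 × 10⁴ × 505 / 2.08 × 10⁶ = 5.05 mL = 5050 μL.

5050 μL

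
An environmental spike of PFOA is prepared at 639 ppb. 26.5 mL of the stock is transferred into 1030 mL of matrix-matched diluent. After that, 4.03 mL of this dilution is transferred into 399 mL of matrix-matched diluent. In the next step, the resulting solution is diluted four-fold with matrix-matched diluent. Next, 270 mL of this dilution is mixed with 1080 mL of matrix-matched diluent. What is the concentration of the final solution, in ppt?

Overall dilution factor = 39.87 × 100.0 × 4 × 5 = 7.97 × 10⁴.
639 ppb / 7.97 × 10⁴ = 8.01 × 10⁻³ ppb = 8.01 ppt.

8.01 ppt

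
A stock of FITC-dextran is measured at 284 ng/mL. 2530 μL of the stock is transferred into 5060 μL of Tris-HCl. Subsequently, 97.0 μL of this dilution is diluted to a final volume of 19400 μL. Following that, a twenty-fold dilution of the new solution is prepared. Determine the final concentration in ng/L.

23.7 ng/L

Overall dilution factor = 3 × 200 × 20 = 1.20 × 10⁴.
284 ng/mL / 1.20 × 10⁴ = 0.0237 ng/mL = 23.7 ng/L.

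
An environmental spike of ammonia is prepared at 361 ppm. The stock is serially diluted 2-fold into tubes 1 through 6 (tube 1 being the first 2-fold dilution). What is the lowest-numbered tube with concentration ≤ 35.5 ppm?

Tube n has concentration 361 ppm / 2ⁿ.
Need 2ⁿ ≥ 361 ppm / 35.5 ppm = 10.2, so n ≥ 3.35.
First such tube: n = 4.

tube 4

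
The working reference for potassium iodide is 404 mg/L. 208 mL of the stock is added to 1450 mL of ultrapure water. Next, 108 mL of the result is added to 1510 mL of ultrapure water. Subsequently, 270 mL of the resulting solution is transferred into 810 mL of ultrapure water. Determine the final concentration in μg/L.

Overall dilution factor = 7.971 × 14.98 × 4 = 478.
404 mg/L / 478 = 0.846 mg/L = 846 μg/L.

846 μg/L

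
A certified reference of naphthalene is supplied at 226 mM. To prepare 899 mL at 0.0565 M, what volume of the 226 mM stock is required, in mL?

0.0565 M = 56.5 mM.
V₁ = C₂V₂/C₁ = 56.5 × 899 / 226 = 225 mL.

225 mL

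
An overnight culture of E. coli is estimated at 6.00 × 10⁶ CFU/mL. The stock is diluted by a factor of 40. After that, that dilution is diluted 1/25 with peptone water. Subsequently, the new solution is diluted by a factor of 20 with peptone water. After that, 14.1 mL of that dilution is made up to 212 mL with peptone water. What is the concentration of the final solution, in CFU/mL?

20.0 CFU/mL

Overall dilution factor = 40 × 25 × 20 × 15.04 = 3.01 × 10⁵.
6.00 × 10⁶ CFU/mL / 3.01 × 10⁵ = 20.0 CFU/mL.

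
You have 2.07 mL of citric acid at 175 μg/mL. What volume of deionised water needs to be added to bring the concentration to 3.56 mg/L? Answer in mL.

99.7 mL

3.56 mg/L = 3.56 μg/mL.
V₂ = C₁V₁/C₂ = 175 × 2.07 / 3.56 = 102 mL.
Diluent to add = V₂ − V₁ = 102 − 2.07 = 99.7 mL.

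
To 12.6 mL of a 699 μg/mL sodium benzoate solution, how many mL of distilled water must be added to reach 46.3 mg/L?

46.3 mg/L = 46.3 μg/mL.
V₂ = C₁V₁/C₂ = 699 × 12.6 / 46.3 = 190 mL.
Diluent to add = V₂ − V₁ = 190 − 12.6 = 178 mL.

178 mL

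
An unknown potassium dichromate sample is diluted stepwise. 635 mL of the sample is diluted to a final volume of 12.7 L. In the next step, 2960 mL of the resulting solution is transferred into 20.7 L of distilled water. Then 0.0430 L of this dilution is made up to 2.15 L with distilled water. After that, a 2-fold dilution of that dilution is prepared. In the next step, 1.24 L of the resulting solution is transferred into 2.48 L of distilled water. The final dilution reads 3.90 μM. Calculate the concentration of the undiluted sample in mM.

Overall dilution factor = 20 × 7.993 × 50 × 2 × 3 = 4.80 × 10⁴.
Original = 3.90 μM × 4.80 × 10⁴ = 1.87 × 10⁵ μM = 187 mM.

187 mM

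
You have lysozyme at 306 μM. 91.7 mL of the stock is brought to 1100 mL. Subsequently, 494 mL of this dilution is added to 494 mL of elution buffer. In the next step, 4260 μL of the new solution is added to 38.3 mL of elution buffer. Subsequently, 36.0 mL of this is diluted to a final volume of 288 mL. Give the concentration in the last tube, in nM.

Overall dilution factor = 12.00 × 2 × 9.991 × 8 = 1917.
306 μM / 1917 = 0.160 μM = 160 nM.

160 nM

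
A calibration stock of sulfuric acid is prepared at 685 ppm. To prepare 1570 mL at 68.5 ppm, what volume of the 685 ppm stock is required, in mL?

157 mL

V₁ = C₂V₂/C₁ = 68.5 × 1570 / 685 = 157 mL.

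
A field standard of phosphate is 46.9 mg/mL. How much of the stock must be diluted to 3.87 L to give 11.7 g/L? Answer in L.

0.965 L

11.7 g/L = 11.7 mg/mL.
V₁ = C₂V₂/C₁ = 11.7 × 3.87 / 46.9 = 0.965 L.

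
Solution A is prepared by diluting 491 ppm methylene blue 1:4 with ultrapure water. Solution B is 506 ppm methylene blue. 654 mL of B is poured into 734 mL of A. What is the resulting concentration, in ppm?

C_A = 491 ppm / 4 = 123 ppm.
C_mix = (C_A·V_A + C_B·V_B)/(V_A + V_B) = (123×734 + 506×654) / 1388 = 303 ppm.

303 ppm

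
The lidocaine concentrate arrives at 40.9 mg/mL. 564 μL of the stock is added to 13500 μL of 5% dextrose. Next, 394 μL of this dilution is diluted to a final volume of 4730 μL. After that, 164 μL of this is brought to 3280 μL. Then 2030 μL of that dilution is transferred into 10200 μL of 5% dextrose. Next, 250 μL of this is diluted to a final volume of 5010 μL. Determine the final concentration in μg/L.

Overall dilution factor = 24.94 × 12.01 × 20 × 6.025 × 20.04 = 7.23 × 10⁵.
40.9 mg/mL / 7.23 × 10⁵ = 5.66 × 10⁻⁵ mg/mL = 56.6 μg/L.

56.6 μg/L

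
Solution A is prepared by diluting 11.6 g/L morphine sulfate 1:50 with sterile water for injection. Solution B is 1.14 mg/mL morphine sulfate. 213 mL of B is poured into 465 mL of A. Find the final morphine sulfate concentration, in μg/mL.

517 μg/mL

C_A = 11.6 g/L / 50 = 0.232 g/L.
C_B = 1.14 mg/mL = 1.14 g/L.
C_mix = (C_A·V_A + C_B·V_B)/(V_A + V_B) = (0.232×465 + 1.14×213) / 678.0 = 0.517 g/L = 517 μg/mL.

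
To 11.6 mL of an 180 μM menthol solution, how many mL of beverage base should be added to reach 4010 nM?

509 mL

4010 nM = 4.01 μM.
V₂ = C₁V₁/C₂ = 180 × 11.6 / 4.01 = 521 mL.
Diluent to add = V₂ − V₁ = 521 − 11.6 = 509 mL.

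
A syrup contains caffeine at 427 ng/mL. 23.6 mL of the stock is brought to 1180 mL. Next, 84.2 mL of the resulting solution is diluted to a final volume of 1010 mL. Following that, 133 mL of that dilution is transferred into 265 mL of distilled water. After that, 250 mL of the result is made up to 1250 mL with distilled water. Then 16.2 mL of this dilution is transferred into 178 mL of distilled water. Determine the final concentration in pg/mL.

Overall dilution factor = 50 × 12.00 × 2.992 × 5 × 11.99 = 1.08 × 10⁵.
427 ng/mL / 1.08 × 10⁵ = 3.97 × 10⁻³ ng/mL = 3.97 pg/mL.

3.97 pg/mL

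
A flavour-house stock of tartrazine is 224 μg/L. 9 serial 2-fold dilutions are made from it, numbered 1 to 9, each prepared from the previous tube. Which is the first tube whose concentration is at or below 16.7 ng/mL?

Tube n has concentration 224 μg/L / 2ⁿ.
Need 2ⁿ ≥ 224 μg/L / 16.7 ng/mL = 13.4, so n ≥ 3.75.
First such tube: n = 4.

tube 4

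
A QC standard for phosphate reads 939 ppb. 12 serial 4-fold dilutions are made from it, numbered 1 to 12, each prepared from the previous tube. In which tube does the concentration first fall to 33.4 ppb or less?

Tube n has concentration 939 ppb / 4ⁿ.
Need 4ⁿ ≥ 939 ppb / 33.4 ppb = 28.1, so n ≥ 2.41.
First such tube: n = 3.

tube 3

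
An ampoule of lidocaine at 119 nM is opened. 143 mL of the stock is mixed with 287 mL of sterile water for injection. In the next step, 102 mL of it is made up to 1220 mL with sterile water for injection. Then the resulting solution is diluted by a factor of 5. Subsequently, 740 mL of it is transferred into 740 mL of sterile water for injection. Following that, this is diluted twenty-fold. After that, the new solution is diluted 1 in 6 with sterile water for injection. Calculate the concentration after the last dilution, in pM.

2.76 pM

Overall dilution factor = 3.007 × 11.96 × 5 × 2 × 20 × 6 = 4.32 × 10⁴.
119 nM / 4.32 × 10⁴ = 2.76 × 10⁻³ nM = 2.76 pM.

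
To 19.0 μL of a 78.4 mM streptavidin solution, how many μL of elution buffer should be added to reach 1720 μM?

847 μL

1720 μM = 1.72 mM.
V₂ = C₁V₁/C₂ = 78.4 × 19.0 / 1.72 = 866 μL.
Diluent to add = V₂ − V₁ = 866 − 19.0 = 847 μL.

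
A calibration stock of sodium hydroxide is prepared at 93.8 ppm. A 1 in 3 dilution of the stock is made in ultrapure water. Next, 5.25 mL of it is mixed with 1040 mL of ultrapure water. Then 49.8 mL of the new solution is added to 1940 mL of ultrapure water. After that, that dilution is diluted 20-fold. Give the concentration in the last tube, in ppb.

Overall dilution factor = 3 × 199.1 × 39.96 × 20 = 4.77 × 10⁵.
93.8 ppm / 4.77 × 10⁵ = 1.97 × 10⁻⁴ ppm = 0.197 ppb.

0.197 ppb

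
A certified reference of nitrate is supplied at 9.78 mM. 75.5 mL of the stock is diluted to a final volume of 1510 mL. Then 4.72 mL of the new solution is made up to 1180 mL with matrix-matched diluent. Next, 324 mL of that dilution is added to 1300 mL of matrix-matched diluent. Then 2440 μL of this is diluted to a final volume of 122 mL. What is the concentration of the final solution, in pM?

Overall dilution factor = 20 × 250 × 5.012 × 50 = 1.25 × 10⁶.
9.78 mM / 1.25 × 10⁶ = 7.80 × 10⁻⁶ mM = 7800 pM.

7800 pM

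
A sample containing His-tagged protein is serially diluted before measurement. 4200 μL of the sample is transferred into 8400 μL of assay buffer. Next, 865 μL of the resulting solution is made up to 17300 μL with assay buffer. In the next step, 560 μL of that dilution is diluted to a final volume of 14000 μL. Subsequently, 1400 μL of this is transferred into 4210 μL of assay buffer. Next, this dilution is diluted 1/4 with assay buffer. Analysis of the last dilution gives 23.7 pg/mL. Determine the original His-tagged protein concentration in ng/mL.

570 ng/mL

Overall dilution factor = 3 × 20 × 25 × 4.007 × 4 = 2.40 × 10⁴.
Original = 23.7 pg/mL × 2.40 × 10⁴ = 5.70 × 10⁵ pg/mL = 570 ng/mL.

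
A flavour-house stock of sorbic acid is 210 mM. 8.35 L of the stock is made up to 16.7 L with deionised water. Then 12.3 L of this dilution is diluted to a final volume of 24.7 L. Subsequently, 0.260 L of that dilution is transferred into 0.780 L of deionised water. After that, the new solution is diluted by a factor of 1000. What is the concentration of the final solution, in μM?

13.1 μM

Overall dilution factor = 2 × 2.008 × 4 × 1000 = 1.61 × 10⁴.
210 mM / 1.61 × 10⁴ = 0.0131 mM = 13.1 μM.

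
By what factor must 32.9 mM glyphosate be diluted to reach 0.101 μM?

3.26 × 10⁵

Factor = C₀/C_target = 32.9 mM / 0.101 μM = 3.26 × 10⁵.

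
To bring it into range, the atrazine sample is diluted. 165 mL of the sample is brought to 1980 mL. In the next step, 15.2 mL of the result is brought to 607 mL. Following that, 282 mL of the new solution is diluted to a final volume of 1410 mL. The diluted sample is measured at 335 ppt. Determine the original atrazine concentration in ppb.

803 ppb

Overall dilution factor = 12 × 39.93 × 5 = 2396.
Original = 335 ppt × 2396 = 8.03 × 10⁵ ppt = 803 ppb.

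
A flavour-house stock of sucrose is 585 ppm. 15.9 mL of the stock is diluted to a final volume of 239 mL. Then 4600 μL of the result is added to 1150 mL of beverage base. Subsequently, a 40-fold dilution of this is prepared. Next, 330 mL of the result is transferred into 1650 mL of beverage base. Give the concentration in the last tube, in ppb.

0.646 ppb

Overall dilution factor = 15.03 × 251 × 40 × 6 = 9.05 × 10⁵.
585 ppm / 9.05 × 10⁵ = 6.46 × 10⁻⁴ ppm = 0.646 ppb.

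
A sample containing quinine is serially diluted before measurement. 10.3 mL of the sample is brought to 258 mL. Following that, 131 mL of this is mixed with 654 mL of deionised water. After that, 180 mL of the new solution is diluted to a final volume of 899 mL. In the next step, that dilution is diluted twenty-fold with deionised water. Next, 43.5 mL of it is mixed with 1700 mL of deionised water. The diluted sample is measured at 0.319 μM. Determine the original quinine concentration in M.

0.192 M

Overall dilution factor = 25.05 × 5.992 × 4.994 × 20 × 40.08 = 6.01 × 10⁵.
Original = 0.319 μM × 6.01 × 10⁵ = 1.92 × 10⁵ μM = 0.192 M.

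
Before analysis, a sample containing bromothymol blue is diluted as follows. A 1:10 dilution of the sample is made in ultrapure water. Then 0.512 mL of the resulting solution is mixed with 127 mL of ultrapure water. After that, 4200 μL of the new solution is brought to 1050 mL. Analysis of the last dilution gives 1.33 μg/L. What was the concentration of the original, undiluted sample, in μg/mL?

Overall dilution factor = 10 × 249.0 × 250 = 6.23 × 10⁵.
Original = 1.33 μg/L × 6.23 × 10⁵ = 8.28 × 10⁵ μg/L = 828 μg/mL.

828 μg/mL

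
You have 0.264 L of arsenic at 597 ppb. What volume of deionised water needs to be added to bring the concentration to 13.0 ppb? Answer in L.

V₂ = C₁V₁/C₂ = 597 × 0.264 / 13.0 = 12.1 L.
Diluent to add = V₂ − V₁ = 12.1 − 0.264 = 11.9 L.

11.9 L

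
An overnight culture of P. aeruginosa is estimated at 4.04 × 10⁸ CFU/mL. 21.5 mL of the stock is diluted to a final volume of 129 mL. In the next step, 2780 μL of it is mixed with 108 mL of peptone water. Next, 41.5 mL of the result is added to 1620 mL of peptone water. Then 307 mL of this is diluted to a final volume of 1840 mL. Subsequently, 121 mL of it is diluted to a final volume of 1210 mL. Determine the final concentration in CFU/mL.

Overall dilution factor = 6 × 39.85 × 40.04 × 5.993 × 10 = 5.74 × 10⁵.
4.04 × 10⁸ CFU/mL / 5.74 × 10⁵ = 704 CFU/mL.

704 CFU/mL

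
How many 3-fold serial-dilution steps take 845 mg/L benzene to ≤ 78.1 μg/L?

Need 3ⁿ ≥ 1.08 × 10⁴, so n ≥ log(1.08 × 10⁴)/log(3) = 8.46.
Minimum whole steps: n = 9.

9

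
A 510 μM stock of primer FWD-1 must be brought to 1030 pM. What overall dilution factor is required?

4.95 × 10⁵

Factor = C₀/C_target = 510 μM / 1030 pM = 4.95 × 10⁵.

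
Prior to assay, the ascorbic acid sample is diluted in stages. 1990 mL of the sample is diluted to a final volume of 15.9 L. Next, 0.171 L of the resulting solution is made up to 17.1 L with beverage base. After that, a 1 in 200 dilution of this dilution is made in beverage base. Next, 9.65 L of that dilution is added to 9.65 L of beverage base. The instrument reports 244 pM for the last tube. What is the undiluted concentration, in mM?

0.0780 mM

Overall dilution factor = 7.990 × 100 × 200 × 2 = 3.20 × 10⁵.
Original = 244 pM × 3.20 × 10⁵ = 7.80 × 10⁷ pM = 0.0780 mM.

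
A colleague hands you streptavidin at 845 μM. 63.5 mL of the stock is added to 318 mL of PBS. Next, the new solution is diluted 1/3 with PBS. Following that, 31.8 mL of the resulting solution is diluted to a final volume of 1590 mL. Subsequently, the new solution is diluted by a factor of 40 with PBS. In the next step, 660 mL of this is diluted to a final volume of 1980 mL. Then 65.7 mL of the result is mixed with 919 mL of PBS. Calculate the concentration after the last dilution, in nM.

0.521 nM

Overall dilution factor = 6.008 × 3 × 50 × 40 × 3 × 14.99 = 1.62 × 10⁶.
845 μM / 1.62 × 10⁶ = 5.21 × 10⁻⁴ μM = 0.521 nM.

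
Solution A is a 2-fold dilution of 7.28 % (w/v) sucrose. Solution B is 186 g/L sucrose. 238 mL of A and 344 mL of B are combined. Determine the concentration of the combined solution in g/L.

C_A = 7.28 % (w/v) / 2 = 3.64 % (w/v).
C_B = 186 g/L = 18.6 % (w/v).
C_mix = (C_A·V_A + C_B·V_B)/(V_A + V_B) = (3.64×238 + 18.6×344) / 582.0 = 12.5 % (w/v) = 125 g/L.

125 g/L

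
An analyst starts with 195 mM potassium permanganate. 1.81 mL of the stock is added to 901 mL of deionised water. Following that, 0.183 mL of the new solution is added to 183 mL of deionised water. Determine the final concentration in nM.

391 nM

Overall dilution factor = 498.8 × 1001 = 4.99 × 10⁵.
195 mM / 4.99 × 10⁵ = 3.91 × 10⁻⁴ mM = 391 nM.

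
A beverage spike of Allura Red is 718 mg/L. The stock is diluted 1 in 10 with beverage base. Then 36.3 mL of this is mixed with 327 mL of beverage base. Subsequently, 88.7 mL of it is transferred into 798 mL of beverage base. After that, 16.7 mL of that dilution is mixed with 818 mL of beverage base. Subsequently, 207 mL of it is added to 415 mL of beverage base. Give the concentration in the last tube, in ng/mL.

Overall dilution factor = 10 × 10.01 × 9.997 × 49.98 × 3.005 = 1.50 × 10⁵.
718 mg/L / 1.50 × 10⁵ = 4.78 × 10⁻³ mg/L = 4.78 ng/mL.

4.78 ng/mL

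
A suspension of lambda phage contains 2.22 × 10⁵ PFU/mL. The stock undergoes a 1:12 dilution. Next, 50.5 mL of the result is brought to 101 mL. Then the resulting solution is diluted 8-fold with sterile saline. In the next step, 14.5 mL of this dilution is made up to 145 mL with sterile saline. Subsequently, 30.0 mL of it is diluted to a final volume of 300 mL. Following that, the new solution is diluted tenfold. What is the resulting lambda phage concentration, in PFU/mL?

1.16 PFU/mL

Overall dilution factor = 12 × 2 × 8 × 10 × 10 × 10 = 1.92 × 10⁵.
2.22 × 10⁵ PFU/mL / 1.92 × 10⁵ = 1.16 PFU/mL.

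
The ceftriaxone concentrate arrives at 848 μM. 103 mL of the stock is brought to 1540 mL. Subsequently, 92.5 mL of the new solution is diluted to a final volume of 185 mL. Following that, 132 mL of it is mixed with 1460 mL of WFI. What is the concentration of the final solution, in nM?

Overall dilution factor = 14.95 × 2 × 12.06 = 361.
848 μM / 361 = 2.35 μM = 2350 nM.

2350 nM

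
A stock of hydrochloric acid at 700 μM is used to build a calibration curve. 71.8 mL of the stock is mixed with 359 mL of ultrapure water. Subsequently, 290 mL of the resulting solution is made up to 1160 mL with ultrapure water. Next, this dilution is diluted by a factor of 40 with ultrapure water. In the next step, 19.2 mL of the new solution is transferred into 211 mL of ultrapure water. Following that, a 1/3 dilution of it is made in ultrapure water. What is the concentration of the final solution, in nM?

20.3 nM

Overall dilution factor = 6 × 4 × 40 × 11.99 × 3 = 3.45 × 10⁴.
700 μM / 3.45 × 10⁴ = 0.0203 μM = 20.3 nM.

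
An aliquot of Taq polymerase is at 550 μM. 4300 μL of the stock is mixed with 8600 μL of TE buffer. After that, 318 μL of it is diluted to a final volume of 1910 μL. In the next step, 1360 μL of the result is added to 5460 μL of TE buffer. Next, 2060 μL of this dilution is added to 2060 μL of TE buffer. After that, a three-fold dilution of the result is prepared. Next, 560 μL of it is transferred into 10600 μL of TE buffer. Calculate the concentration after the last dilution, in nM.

50.9 nM

Overall dilution factor = 3 × 6.006 × 5.015 × 2 × 3 × 19.93 = 1.08 × 10⁴.
550 μM / 1.08 × 10⁴ = 0.0509 μM = 50.9 nM.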